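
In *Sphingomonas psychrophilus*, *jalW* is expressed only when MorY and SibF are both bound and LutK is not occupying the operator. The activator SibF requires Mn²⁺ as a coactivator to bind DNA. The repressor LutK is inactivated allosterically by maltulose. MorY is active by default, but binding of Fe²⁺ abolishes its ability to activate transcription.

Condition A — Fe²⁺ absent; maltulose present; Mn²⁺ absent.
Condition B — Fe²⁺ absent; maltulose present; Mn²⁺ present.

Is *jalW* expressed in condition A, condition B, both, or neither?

B only

Condition A:
Fe²⁺ is absent, so MorY is active.
Maltulose is present, so LutK is inactive.
Mn²⁺ is absent, so SibF is inactive.
Required activator SibF is absent, so *jalW* is not transcribed.
→ *jalW* is OFF in A.
Condition B:
Fe²⁺ is absent, so MorY is active.
Maltulose is present, so LutK is inactive.
Mn²⁺ is present, so SibF is active.
No repressor is bound and MorY and SibF are active, so *jalW* is transcribed.
→ *jalW* is ON in B.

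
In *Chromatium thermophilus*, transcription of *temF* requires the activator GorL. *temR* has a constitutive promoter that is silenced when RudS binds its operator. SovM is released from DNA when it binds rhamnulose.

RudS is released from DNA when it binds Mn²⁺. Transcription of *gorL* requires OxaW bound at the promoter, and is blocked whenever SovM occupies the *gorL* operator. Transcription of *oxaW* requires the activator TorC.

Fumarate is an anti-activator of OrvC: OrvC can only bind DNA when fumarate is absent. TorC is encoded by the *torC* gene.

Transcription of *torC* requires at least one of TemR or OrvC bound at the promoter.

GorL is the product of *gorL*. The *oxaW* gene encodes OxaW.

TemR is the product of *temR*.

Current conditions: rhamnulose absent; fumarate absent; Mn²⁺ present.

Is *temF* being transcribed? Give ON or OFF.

Mn²⁺ is present, so RudS is inactive.
With no repressor bound, *temR* is transcribed.
So TemR is produced and active.
Fumarate is absent, so OrvC is active.
Activator TemR is present, so *torC* is transcribed.
So TorC is produced and active.
No repressor is bound and TorC is active, so *oxaW* is transcribed.
So OxaW is produced and active.
Rhamnulose is absent, so SovM is active.
With repressor SovM bound, *gorL* is not transcribed.
So GorL is not produced.
Required activator GorL is absent, so *temF* is not transcribed.

OFF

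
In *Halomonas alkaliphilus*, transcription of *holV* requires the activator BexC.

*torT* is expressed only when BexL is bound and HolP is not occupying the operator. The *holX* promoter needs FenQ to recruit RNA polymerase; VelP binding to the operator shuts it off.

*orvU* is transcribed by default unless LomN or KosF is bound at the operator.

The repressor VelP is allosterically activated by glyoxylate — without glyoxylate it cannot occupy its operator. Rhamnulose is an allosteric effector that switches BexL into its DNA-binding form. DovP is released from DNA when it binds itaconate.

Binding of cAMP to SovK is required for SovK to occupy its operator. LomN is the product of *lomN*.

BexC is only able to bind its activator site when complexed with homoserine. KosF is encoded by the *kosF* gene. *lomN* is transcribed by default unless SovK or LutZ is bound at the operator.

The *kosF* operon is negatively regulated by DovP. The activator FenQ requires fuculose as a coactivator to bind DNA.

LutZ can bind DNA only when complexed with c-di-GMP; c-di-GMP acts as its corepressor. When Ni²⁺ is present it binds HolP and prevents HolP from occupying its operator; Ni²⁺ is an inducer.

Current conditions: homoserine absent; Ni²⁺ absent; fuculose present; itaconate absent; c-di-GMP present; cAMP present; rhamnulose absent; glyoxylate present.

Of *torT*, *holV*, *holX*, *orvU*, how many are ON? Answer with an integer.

1

Rhamnulose is absent, so BexL is inactive.
Ni²⁺ is absent, so HolP is active.
With repressor HolP bound, *torT* is not transcribed.
→ *torT* is OFF.
Homoserine is absent, so BexC is inactive.
Required activator BexC is absent, so *holV* is not transcribed.
→ *holV* is OFF.
Fuculose is present, so FenQ is active.
Glyoxylate is present, so VelP is active.
With repressor VelP bound, *holX* is not transcribed.
→ *holX* is OFF.
cAMP is present, so SovK is active.
c-di-GMP is present, so LutZ is active.
With repressor SovK bound, *lomN* is not transcribed.
So LomN is not produced.
Itaconate is absent, so DovP is active.
With repressor DovP bound, *kosF* is not transcribed.
So KosF is not produced.
With no repressor bound, *orvU* is transcribed.
→ *orvU* is ON.
1 of the 4 genes is transcribed.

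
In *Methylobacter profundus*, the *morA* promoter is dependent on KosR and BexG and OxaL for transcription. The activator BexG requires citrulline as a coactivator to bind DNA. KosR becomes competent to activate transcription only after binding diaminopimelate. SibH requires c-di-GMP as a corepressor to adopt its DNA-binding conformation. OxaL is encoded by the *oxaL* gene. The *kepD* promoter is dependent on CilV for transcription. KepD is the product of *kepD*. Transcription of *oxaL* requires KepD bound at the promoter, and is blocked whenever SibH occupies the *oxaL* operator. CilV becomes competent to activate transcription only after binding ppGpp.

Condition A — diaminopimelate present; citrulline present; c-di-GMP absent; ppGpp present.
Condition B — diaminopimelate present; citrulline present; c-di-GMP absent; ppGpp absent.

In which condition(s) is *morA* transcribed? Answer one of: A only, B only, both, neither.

A only

Condition A:
Diaminopimelate is present, so KosR is active.
Citrulline is present, so BexG is active.
c-di-GMP is absent, so SibH is inactive.
ppGpp is present, so CilV is active.
No repressor is bound and CilV is active, so *kepD* is transcribed.
So KepD is produced and active.
No repressor is bound and KepD is active, so *oxaL* is transcribed.
So OxaL is produced and active.
No repressor is bound and KosR and BexG and OxaL are active, so *morA* is transcribed.
→ *morA* is ON in A.
Condition B:
Diaminopimelate is present, so KosR is active.
Citrulline is present, so BexG is active.
c-di-GMP is absent, so SibH is inactive.
ppGpp is absent, so CilV is inactive.
Required activator CilV is absent, so *kepD* is not transcribed.
So KepD is not produced.
Required activator KepD is absent, so *oxaL* is not transcribed.
So OxaL is not produced.
Required activator OxaL is absent, so *morA* is not transcribed.
→ *morA* is OFF in B.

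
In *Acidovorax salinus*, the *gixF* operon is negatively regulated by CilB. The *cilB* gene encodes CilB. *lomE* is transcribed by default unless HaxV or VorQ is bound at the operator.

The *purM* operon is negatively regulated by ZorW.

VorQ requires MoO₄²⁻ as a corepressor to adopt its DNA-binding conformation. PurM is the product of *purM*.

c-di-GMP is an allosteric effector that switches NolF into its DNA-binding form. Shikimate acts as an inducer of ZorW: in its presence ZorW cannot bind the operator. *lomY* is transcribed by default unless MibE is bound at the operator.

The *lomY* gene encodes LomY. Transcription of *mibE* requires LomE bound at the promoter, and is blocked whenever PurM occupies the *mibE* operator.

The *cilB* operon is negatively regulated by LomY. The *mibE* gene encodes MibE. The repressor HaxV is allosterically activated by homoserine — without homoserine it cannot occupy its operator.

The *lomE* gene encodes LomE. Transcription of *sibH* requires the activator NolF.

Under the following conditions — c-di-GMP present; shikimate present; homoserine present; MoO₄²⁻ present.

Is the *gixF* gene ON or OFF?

ON

Shikimate is present, so ZorW is inactive.
With no repressor bound, *purM* is transcribed.
So PurM is produced and active.
Homoserine is present, so HaxV is active.
MoO₄²⁻ is present, so VorQ is active.
With repressor HaxV bound, *lomE* is not transcribed.
So LomE is not produced.
With repressor PurM bound, *mibE* is not transcribed.
So MibE is not produced.
With no repressor bound, *lomY* is transcribed.
So LomY is produced and active.
With repressor LomY bound, *cilB* is not transcribed.
So CilB is not produced.
With no repressor bound, *gixF* is transcribed.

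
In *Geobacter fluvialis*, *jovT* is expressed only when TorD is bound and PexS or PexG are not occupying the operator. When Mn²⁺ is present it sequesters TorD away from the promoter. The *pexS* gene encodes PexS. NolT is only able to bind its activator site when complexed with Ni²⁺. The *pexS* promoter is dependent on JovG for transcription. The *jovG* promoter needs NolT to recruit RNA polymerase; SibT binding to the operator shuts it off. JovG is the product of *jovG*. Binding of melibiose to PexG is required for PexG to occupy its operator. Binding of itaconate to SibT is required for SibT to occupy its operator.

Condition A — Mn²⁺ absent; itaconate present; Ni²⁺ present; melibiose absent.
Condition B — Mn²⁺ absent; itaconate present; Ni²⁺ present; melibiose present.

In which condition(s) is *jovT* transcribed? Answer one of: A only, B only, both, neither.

A only

Condition A:
Mn²⁺ is absent, so TorD is active.
Itaconate is present, so SibT is active.
Ni²⁺ is present, so NolT is active.
With repressor SibT bound, *jovG* is not transcribed.
So JovG is not produced.
Required activator JovG is absent, so *pexS* is not transcribed.
So PexS is not produced.
Melibiose is absent, so PexG is inactive.
No repressor is bound and TorD is active, so *jovT* is transcribed.
→ *jovT* is ON in A.
Condition B:
Mn²⁺ is absent, so TorD is active.
Itaconate is present, so SibT is active.
Ni²⁺ is present, so NolT is active.
With repressor SibT bound, *jovG* is not transcribed.
So JovG is not produced.
Required activator JovG is absent, so *pexS* is not transcribed.
So PexS is not produced.
Melibiose is present, so PexG is active.
With repressor PexG bound, *jovT* is not transcribed.
→ *jovT* is OFF in B.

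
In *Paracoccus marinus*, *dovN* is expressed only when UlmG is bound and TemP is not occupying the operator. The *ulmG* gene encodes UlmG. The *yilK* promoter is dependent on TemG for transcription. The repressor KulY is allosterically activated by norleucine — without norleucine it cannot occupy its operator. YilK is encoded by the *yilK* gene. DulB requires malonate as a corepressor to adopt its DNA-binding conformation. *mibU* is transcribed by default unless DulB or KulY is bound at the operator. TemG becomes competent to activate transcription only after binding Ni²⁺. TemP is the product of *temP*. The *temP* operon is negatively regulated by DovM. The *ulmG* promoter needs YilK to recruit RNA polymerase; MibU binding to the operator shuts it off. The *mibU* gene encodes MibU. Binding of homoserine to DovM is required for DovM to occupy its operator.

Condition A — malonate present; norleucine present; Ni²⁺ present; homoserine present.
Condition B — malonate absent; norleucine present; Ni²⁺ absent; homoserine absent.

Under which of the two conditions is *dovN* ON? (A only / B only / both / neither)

A only

Condition A:
Malonate is present, so DulB is active.
Norleucine is present, so KulY is active.
With repressor DulB bound, *mibU* is not transcribed.
So MibU is not produced.
Ni²⁺ is present, so TemG is active.
No repressor is bound and TemG is active, so *yilK* is transcribed.
So YilK is produced and active.
No repressor is bound and YilK is active, so *ulmG* is transcribed.
So UlmG is produced and active.
Homoserine is present, so DovM is active.
With repressor DovM bound, *temP* is not transcribed.
So TemP is not produced.
No repressor is bound and UlmG is active, so *dovN* is transcribed.
→ *dovN* is ON in A.
Condition B:
Malonate is absent, so DulB is inactive.
Norleucine is present, so KulY is active.
With repressor KulY bound, *mibU* is not transcribed.
So MibU is not produced.
Ni²⁺ is absent, so TemG is inactive.
Required activator TemG is absent, so *yilK* is not transcribed.
So YilK is not produced.
Required activator YilK is absent, so *ulmG* is not transcribed.
So UlmG is not produced.
Homoserine is absent, so DovM is inactive.
With no repressor bound, *temP* is transcribed.
So TemP is produced and active.
With repressor TemP bound, *dovN* is not transcribed.
→ *dovN* is OFF in B.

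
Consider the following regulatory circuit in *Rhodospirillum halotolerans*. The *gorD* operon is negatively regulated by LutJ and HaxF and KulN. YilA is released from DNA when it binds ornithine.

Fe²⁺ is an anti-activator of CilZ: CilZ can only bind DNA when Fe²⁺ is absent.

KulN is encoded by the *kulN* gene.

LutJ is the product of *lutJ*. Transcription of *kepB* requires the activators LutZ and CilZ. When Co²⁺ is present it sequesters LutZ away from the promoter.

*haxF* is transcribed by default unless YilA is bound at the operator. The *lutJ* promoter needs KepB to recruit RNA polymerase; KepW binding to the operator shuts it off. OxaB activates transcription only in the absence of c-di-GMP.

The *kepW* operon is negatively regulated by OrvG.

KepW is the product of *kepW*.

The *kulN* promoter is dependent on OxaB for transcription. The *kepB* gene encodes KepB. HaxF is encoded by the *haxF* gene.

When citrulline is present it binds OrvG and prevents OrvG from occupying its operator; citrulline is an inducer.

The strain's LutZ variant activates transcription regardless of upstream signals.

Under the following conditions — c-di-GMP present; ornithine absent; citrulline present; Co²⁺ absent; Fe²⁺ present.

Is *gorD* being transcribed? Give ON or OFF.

ON

Citrulline is present, so OrvG is inactive.
With no repressor bound, *kepW* is transcribed.
So KepW is produced and active.
LutZ is constitutively active in this strain.
Fe²⁺ is present, so CilZ is inactive.
Required activator CilZ is absent, so *kepB* is not transcribed.
So KepB is not produced.
With repressor KepW bound, *lutJ* is not transcribed.
So LutJ is not produced.
Ornithine is absent, so YilA is active.
With repressor YilA bound, *haxF* is not transcribed.
So HaxF is not produced.
c-di-GMP is present, so OxaB is inactive.
Required activator OxaB is absent, so *kulN* is not transcribed.
So KulN is not produced.
With no repressor bound, *gorD* is transcribed.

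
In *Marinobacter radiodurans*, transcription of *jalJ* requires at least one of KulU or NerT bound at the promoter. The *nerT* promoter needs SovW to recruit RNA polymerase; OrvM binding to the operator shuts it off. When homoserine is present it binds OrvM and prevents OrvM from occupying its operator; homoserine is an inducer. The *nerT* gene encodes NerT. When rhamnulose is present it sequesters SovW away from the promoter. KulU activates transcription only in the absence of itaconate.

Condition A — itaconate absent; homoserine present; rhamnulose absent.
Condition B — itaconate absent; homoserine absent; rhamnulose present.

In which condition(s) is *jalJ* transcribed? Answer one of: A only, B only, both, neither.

Condition A:
Itaconate is absent, so KulU is active.
Homoserine is present, so OrvM is inactive.
Rhamnulose is absent, so SovW is active.
No repressor is bound and SovW is active, so *nerT* is transcribed.
So NerT is produced and active.
Activator KulU is present, so *jalJ* is transcribed.
→ *jalJ* is ON in A.
Condition B:
Itaconate is absent, so KulU is active.
Homoserine is absent, so OrvM is active.
Rhamnulose is present, so SovW is inactive.
With repressor OrvM bound, *nerT* is not transcribed.
So NerT is not produced.
Activator KulU is present, so *jalJ* is transcribed.
→ *jalJ* is ON in B.

both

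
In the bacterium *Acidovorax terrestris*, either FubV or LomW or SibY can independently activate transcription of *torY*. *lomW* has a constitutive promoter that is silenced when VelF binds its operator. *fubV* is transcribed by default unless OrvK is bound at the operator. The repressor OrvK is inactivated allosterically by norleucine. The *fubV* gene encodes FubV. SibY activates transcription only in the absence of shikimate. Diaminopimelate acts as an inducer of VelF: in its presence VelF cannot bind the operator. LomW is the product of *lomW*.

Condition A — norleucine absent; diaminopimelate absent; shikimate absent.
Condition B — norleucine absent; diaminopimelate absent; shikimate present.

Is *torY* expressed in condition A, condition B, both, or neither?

A only

Condition A:
Norleucine is absent, so OrvK is active.
With repressor OrvK bound, *fubV* is not transcribed.
So FubV is not produced.
Diaminopimelate is absent, so VelF is active.
With repressor VelF bound, *lomW* is not transcribed.
So LomW is not produced.
Shikimate is absent, so SibY is active.
Activator SibY is present, so *torY* is transcribed.
→ *torY* is ON in A.
Condition B:
Norleucine is absent, so OrvK is active.
With repressor OrvK bound, *fubV* is not transcribed.
So FubV is not produced.
Diaminopimelate is absent, so VelF is active.
With repressor VelF bound, *lomW* is not transcribed.
So LomW is not produced.
Shikimate is present, so SibY is inactive.
No activator is available at the *torY* promoter, so *torY* is not transcribed.
→ *torY* is OFF in B.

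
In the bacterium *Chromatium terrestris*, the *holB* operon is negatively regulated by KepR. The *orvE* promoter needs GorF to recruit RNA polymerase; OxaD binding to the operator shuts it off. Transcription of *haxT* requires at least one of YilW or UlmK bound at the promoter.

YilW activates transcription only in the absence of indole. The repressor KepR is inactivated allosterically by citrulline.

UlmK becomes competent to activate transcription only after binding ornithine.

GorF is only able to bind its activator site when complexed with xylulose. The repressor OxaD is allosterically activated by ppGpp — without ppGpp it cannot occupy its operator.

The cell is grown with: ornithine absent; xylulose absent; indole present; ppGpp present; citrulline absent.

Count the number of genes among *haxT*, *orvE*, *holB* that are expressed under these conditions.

Indole is present, so YilW is inactive.
Ornithine is absent, so UlmK is inactive.
No activator is available at the *haxT* promoter, so *haxT* is not transcribed.
→ *haxT* is OFF.
ppGpp is present, so OxaD is active.
Xylulose is absent, so GorF is inactive.
With repressor OxaD bound, *orvE* is not transcribed.
→ *orvE* is OFF.
Citrulline is absent, so KepR is active.
With repressor KepR bound, *holB* is not transcribed.
→ *holB* is OFF.
0 of the 3 genes are transcribed.

0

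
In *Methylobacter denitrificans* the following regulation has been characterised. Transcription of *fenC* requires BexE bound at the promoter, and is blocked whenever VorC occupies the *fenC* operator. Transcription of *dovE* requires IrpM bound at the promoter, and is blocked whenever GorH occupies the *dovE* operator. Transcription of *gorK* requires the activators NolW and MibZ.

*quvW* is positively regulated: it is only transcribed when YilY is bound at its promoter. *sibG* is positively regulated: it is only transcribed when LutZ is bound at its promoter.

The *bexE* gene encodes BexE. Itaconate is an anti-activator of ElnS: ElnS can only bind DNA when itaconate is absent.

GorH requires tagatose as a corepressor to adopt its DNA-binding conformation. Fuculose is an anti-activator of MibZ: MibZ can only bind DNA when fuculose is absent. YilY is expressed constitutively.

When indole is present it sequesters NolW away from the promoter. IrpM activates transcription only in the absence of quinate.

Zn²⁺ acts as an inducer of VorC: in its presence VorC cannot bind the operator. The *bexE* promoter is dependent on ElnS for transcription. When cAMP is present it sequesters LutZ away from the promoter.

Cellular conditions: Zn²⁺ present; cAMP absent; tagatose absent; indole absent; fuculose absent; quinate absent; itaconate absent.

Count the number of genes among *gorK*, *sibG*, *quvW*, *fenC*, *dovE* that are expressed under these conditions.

5

Indole is absent, so NolW is active.
Fuculose is absent, so MibZ is active.
No repressor is bound and NolW and MibZ are active, so *gorK* is transcribed.
→ *gorK* is ON.
cAMP is absent, so LutZ is active.
No repressor is bound and LutZ is active, so *sibG* is transcribed.
→ *sibG* is ON.
YilY is produced constitutively and is active.
No repressor is bound and YilY is active, so *quvW* is transcribed.
→ *quvW* is ON.
Itaconate is absent, so ElnS is active.
No repressor is bound and ElnS is active, so *bexE* is transcribed.
So BexE is produced and active.
Zn²⁺ is present, so VorC is inactive.
No repressor is bound and BexE is active, so *fenC* is transcribed.
→ *fenC* is ON.
Quinate is absent, so IrpM is active.
Tagatose is absent, so GorH is inactive.
No repressor is bound and IrpM is active, so *dovE* is transcribed.
→ *dovE* is ON.
5 of the 5 genes are transcribed.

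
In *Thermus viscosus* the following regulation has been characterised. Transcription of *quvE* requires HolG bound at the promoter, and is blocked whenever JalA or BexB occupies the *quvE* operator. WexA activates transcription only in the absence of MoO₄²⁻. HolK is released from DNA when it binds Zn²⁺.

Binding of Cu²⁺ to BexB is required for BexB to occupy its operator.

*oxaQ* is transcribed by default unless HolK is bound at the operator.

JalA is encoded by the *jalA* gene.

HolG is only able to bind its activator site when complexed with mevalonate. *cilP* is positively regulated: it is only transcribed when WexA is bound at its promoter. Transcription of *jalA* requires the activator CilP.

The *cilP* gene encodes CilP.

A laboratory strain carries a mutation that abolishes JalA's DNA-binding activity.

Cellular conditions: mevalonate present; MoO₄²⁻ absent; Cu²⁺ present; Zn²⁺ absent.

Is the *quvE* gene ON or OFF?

OFF

Mevalonate is present, so HolG is active.
JalA is non-functional in this strain, so it has no effect.
Cu²⁺ is present, so BexB is active.
With repressor BexB bound, *quvE* is not transcribed.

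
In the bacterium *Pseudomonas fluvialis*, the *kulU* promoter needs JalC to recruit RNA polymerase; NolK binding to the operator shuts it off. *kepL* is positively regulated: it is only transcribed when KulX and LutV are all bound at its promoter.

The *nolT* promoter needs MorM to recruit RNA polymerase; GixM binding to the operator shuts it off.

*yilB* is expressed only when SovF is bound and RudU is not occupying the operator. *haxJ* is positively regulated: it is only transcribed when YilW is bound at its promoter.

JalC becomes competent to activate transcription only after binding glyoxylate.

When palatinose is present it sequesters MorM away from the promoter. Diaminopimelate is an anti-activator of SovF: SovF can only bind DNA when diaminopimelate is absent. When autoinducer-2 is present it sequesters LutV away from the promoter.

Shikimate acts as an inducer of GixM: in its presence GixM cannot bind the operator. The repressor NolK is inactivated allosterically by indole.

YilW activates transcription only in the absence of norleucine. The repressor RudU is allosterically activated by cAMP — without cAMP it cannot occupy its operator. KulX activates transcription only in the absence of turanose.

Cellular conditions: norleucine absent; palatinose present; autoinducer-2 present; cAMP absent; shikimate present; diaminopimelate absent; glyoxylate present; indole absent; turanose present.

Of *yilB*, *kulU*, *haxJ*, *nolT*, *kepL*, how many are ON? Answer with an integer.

cAMP is absent, so RudU is inactive.
Diaminopimelate is absent, so SovF is active.
No repressor is bound and SovF is active, so *yilB* is transcribed.
→ *yilB* is ON.
Glyoxylate is present, so JalC is active.
Indole is absent, so NolK is active.
With repressor NolK bound, *kulU* is not transcribed.
→ *kulU* is OFF.
Norleucine is absent, so YilW is active.
No repressor is bound and YilW is active, so *haxJ* is transcribed.
→ *haxJ* is ON.
Shikimate is present, so GixM is inactive.
Palatinose is present, so MorM is inactive.
Required activator MorM is absent, so *nolT* is not transcribed.
→ *nolT* is OFF.
Turanose is present, so KulX is inactive.
Autoinducer-2 is present, so LutV is inactive.
Required activator KulX is absent, so *kepL* is not transcribed.
→ *kepL* is OFF.
2 of the 5 genes are transcribed.

2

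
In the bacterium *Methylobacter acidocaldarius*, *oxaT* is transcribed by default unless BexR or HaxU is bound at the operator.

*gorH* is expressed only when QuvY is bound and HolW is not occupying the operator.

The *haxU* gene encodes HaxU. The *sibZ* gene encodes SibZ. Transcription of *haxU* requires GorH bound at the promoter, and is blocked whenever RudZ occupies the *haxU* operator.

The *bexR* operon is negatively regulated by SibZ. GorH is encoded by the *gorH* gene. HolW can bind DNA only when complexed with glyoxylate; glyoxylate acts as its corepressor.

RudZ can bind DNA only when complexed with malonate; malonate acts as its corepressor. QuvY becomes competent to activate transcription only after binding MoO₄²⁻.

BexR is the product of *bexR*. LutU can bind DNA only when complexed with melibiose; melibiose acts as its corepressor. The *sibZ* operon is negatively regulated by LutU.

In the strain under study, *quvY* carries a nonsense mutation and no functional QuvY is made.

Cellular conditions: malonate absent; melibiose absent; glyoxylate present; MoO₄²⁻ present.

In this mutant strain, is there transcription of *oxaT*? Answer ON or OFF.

ON

Melibiose is absent, so LutU is inactive.
With no repressor bound, *sibZ* is transcribed.
So SibZ is produced and active.
With repressor SibZ bound, *bexR* is not transcribed.
So BexR is not produced.
Malonate is absent, so RudZ is inactive.
Glyoxylate is present, so HolW is active.
QuvY is non-functional in this strain, so it has no effect.
With repressor HolW bound, *gorH* is not transcribed.
So GorH is not produced.
Required activator GorH is absent, so *haxU* is not transcribed.
So HaxU is not produced.
With no repressor bound, *oxaT* is transcribed.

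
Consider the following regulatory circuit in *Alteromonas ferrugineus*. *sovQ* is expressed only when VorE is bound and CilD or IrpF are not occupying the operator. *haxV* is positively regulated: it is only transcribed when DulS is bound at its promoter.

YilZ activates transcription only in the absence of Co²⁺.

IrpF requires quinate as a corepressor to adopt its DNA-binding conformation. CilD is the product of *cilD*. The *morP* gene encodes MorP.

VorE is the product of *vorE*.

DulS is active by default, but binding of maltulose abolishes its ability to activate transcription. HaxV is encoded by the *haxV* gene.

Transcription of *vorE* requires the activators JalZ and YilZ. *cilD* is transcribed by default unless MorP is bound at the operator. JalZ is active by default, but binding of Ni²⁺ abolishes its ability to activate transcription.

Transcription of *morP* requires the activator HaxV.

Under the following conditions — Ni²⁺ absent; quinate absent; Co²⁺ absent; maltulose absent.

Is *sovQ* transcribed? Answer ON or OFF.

Maltulose is absent, so DulS is active.
No repressor is bound and DulS is active, so *haxV* is transcribed.
So HaxV is produced and active.
No repressor is bound and HaxV is active, so *morP* is transcribed.
So MorP is produced and active.
With repressor MorP bound, *cilD* is not transcribed.
So CilD is not produced.
Quinate is absent, so IrpF is inactive.
Ni²⁺ is absent, so JalZ is active.
Co²⁺ is absent, so YilZ is active.
No repressor is bound and JalZ and YilZ are active, so *vorE* is transcribed.
So VorE is produced and active.
No repressor is bound and VorE is active, so *sovQ* is transcribed.

ON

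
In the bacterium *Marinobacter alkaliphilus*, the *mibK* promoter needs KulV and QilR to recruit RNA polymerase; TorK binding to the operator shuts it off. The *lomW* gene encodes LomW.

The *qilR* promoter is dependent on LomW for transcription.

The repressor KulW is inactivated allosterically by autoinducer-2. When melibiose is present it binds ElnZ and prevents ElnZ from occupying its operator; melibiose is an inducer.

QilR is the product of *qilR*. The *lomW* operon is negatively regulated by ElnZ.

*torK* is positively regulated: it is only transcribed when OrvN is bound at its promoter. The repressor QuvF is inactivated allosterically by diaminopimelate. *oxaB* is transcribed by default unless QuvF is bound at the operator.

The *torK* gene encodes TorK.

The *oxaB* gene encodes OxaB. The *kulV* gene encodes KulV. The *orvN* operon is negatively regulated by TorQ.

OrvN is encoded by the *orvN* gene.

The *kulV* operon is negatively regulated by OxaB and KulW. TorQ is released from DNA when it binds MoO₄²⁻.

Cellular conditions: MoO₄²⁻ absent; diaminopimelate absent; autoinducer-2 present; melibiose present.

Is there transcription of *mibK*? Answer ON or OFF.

ON

Diaminopimelate is absent, so QuvF is active.
With repressor QuvF bound, *oxaB* is not transcribed.
So OxaB is not produced.
Autoinducer-2 is present, so KulW is inactive.
With no repressor bound, *kulV* is transcribed.
So KulV is produced and active.
Melibiose is present, so ElnZ is inactive.
With no repressor bound, *lomW* is transcribed.
So LomW is produced and active.
No repressor is bound and LomW is active, so *qilR* is transcribed.
So QilR is produced and active.
MoO₄²⁻ is absent, so TorQ is active.
With repressor TorQ bound, *orvN* is not transcribed.
So OrvN is not produced.
Required activator OrvN is absent, so *torK* is not transcribed.
So TorK is not produced.
No repressor is bound and KulV and QilR are active, so *mibK* is transcribed.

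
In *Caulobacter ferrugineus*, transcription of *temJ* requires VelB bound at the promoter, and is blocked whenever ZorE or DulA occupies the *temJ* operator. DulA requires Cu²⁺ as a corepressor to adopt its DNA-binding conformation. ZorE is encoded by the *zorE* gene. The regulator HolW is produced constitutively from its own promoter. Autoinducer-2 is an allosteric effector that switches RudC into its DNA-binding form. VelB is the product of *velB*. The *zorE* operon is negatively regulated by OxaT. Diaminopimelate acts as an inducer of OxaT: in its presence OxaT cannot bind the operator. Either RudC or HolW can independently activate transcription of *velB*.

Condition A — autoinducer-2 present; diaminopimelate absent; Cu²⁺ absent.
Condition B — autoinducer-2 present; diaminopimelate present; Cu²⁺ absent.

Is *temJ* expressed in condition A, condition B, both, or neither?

Condition A:
Autoinducer-2 is present, so RudC is active.
HolW is produced constitutively and is active.
Activator RudC is present, so *velB* is transcribed.
So VelB is produced and active.
Diaminopimelate is absent, so OxaT is active.
With repressor OxaT bound, *zorE* is not transcribed.
So ZorE is not produced.
Cu²⁺ is absent, so DulA is inactive.
No repressor is bound and VelB is active, so *temJ* is transcribed.
→ *temJ* is ON in A.
Condition B:
Autoinducer-2 is present, so RudC is active.
HolW is produced constitutively and is active.
Activator RudC is present, so *velB* is transcribed.
So VelB is produced and active.
Diaminopimelate is present, so OxaT is inactive.
With no repressor bound, *zorE* is transcribed.
So ZorE is produced and active.
Cu²⁺ is absent, so DulA is inactive.
With repressor ZorE bound, *temJ* is not transcribed.
→ *temJ* is OFF in B.

A only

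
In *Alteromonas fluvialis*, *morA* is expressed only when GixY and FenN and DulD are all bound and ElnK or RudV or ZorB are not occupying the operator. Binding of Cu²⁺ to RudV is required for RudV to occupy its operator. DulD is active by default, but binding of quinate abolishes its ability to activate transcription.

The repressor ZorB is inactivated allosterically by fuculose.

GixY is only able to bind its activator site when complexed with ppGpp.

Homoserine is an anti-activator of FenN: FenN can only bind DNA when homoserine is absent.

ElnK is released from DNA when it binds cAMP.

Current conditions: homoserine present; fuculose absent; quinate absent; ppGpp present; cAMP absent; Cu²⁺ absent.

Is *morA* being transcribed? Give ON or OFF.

ppGpp is present, so GixY is active.
Homoserine is present, so FenN is inactive.
cAMP is absent, so ElnK is active.
Cu²⁺ is absent, so RudV is inactive.
Fuculose is absent, so ZorB is active.
Quinate is absent, so DulD is active.
With repressor ElnK bound, *morA* is not transcribed.

OFF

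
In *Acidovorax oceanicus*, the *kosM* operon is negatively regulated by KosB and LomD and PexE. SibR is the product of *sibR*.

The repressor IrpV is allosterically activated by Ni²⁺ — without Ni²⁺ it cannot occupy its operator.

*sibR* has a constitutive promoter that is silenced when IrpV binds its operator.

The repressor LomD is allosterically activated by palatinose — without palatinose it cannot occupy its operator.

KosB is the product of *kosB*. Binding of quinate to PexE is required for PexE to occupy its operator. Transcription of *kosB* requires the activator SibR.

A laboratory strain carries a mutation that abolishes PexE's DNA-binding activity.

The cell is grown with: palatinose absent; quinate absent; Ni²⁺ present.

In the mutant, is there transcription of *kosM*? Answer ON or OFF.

ON

Ni²⁺ is present, so IrpV is active.
With repressor IrpV bound, *sibR* is not transcribed.
So SibR is not produced.
Required activator SibR is absent, so *kosB* is not transcribed.
So KosB is not produced.
Palatinose is absent, so LomD is inactive.
PexE is non-functional in this strain, so it has no effect.
With no repressor bound, *kosM* is transcribed.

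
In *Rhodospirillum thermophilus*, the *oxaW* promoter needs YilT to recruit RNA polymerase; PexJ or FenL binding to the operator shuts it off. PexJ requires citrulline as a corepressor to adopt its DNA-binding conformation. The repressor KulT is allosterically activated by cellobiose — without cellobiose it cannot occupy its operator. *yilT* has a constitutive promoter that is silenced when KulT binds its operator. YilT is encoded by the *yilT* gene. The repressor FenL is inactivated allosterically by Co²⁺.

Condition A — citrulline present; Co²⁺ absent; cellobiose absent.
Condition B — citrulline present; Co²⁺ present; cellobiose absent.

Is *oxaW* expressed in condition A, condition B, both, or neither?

neither

Condition A:
Citrulline is present, so PexJ is active.
Co²⁺ is absent, so FenL is active.
Cellobiose is absent, so KulT is inactive.
With no repressor bound, *yilT* is transcribed.
So YilT is produced and active.
With repressor PexJ bound, *oxaW* is not transcribed.
→ *oxaW* is OFF in A.
Condition B:
Citrulline is present, so PexJ is active.
Co²⁺ is present, so FenL is inactive.
Cellobiose is absent, so KulT is inactive.
With no repressor bound, *yilT* is transcribed.
So YilT is produced and active.
With repressor PexJ bound, *oxaW* is not transcribed.
→ *oxaW* is OFF in B.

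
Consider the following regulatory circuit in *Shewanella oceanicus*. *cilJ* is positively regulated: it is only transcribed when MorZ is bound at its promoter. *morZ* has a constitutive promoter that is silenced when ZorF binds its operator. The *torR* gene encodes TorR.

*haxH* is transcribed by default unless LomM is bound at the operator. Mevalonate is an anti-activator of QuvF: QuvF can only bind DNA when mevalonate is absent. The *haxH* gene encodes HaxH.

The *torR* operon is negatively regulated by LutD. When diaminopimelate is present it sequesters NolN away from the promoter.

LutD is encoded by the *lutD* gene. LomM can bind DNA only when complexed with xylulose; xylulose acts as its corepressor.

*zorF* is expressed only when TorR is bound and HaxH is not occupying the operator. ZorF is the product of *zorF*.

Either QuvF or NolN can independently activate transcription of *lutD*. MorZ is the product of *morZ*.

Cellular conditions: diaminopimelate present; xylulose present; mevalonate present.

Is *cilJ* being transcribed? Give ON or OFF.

OFF

Mevalonate is present, so QuvF is inactive.
Diaminopimelate is present, so NolN is inactive.
No activator is available at the *lutD* promoter, so *lutD* is not transcribed.
So LutD is not produced.
With no repressor bound, *torR* is transcribed.
So TorR is produced and active.
Xylulose is present, so LomM is active.
With repressor LomM bound, *haxH* is not transcribed.
So HaxH is not produced.
No repressor is bound and TorR is active, so *zorF* is transcribed.
So ZorF is produced and active.
With repressor ZorF bound, *morZ* is not transcribed.
So MorZ is not produced.
Required activator MorZ is absent, so *cilJ* is not transcribed.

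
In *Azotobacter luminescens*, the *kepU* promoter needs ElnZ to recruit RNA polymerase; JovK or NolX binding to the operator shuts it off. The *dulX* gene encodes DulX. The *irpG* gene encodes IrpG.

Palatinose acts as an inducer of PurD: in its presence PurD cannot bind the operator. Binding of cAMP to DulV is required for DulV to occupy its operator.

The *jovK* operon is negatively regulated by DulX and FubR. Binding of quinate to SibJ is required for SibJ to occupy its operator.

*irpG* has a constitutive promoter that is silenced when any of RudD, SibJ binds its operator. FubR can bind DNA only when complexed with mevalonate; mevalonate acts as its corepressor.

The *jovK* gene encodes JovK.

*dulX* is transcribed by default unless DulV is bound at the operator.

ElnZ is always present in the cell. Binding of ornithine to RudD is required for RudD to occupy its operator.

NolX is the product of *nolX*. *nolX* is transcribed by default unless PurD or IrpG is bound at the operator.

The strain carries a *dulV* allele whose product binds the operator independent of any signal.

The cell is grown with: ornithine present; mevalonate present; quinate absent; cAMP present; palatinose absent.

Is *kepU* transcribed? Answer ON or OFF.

ON

DulV is constitutively active in this strain.
With repressor DulV bound, *dulX* is not transcribed.
So DulX is not produced.
Mevalonate is present, so FubR is active.
With repressor FubR bound, *jovK* is not transcribed.
So JovK is not produced.
ElnZ is produced constitutively and is active.
Palatinose is absent, so PurD is active.
Ornithine is present, so RudD is active.
Quinate is absent, so SibJ is inactive.
With repressor RudD bound, *irpG* is not transcribed.
So IrpG is not produced.
With repressor PurD bound, *nolX* is not transcribed.
So NolX is not produced.
No repressor is bound and ElnZ is active, so *kepU* is transcribed.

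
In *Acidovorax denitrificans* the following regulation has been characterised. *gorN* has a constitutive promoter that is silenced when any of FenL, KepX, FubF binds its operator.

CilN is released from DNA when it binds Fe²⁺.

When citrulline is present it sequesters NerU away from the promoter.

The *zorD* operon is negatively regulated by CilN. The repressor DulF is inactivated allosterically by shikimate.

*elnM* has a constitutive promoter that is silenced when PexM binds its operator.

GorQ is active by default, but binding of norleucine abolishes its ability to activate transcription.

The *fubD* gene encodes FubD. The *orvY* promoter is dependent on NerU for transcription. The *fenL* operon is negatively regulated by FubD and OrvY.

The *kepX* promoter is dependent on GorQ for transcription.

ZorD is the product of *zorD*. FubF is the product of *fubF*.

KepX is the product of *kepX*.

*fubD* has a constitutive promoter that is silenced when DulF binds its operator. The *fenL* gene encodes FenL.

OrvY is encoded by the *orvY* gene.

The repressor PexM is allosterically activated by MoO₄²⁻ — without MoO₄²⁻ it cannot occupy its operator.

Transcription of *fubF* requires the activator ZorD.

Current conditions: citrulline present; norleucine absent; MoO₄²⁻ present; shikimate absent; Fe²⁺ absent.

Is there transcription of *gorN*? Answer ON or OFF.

Shikimate is absent, so DulF is active.
With repressor DulF bound, *fubD* is not transcribed.
So FubD is not produced.
Citrulline is present, so NerU is inactive.
Required activator NerU is absent, so *orvY* is not transcribed.
So OrvY is not produced.
With no repressor bound, *fenL* is transcribed.
So FenL is produced and active.
Norleucine is absent, so GorQ is active.
No repressor is bound and GorQ is active, so *kepX* is transcribed.
So KepX is produced and active.
Fe²⁺ is absent, so CilN is active.
With repressor CilN bound, *zorD* is not transcribed.
So ZorD is not produced.
Required activator ZorD is absent, so *fubF* is not transcribed.
So FubF is not produced.
With repressor FenL bound, *gorN* is not transcribed.

OFF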